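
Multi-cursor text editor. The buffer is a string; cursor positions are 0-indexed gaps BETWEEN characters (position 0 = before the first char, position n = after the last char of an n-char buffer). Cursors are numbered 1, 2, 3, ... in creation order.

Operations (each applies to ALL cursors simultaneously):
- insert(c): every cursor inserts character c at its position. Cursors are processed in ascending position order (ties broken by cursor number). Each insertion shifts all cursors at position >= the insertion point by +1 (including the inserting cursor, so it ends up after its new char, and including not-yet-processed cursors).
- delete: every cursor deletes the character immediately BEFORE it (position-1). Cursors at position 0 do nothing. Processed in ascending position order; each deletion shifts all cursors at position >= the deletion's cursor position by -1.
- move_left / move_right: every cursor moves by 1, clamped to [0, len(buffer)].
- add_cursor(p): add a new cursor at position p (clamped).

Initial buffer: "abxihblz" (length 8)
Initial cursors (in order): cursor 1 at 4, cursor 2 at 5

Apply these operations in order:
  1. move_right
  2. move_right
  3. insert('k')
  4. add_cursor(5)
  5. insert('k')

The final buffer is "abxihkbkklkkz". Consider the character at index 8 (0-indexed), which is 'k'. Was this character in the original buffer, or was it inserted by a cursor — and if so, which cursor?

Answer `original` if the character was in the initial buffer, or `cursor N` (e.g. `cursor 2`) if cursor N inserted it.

Answer: cursor 1

Derivation:
After op 1 (move_right): buffer="abxihblz" (len 8), cursors c1@5 c2@6, authorship ........
After op 2 (move_right): buffer="abxihblz" (len 8), cursors c1@6 c2@7, authorship ........
After op 3 (insert('k')): buffer="abxihbklkz" (len 10), cursors c1@7 c2@9, authorship ......1.2.
After op 4 (add_cursor(5)): buffer="abxihbklkz" (len 10), cursors c3@5 c1@7 c2@9, authorship ......1.2.
After op 5 (insert('k')): buffer="abxihkbkklkkz" (len 13), cursors c3@6 c1@9 c2@12, authorship .....3.11.22.
Authorship (.=original, N=cursor N): . . . . . 3 . 1 1 . 2 2 .
Index 8: author = 1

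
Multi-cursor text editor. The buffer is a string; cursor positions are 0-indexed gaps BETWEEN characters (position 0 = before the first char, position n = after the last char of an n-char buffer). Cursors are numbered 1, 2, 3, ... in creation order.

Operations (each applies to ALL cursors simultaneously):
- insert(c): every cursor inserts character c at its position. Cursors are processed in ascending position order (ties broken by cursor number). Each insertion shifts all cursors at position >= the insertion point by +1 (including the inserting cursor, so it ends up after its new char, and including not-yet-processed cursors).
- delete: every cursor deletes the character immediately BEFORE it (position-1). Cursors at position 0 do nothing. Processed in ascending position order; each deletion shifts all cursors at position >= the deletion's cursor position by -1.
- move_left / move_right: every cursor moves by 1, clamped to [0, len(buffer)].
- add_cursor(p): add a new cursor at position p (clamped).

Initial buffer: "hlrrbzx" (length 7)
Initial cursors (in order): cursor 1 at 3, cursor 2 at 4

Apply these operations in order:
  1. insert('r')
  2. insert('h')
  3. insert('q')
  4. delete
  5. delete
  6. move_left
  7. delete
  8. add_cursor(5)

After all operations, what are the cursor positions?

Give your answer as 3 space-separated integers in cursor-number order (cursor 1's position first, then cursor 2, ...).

Answer: 2 3 5

Derivation:
After op 1 (insert('r')): buffer="hlrrrrbzx" (len 9), cursors c1@4 c2@6, authorship ...1.2...
After op 2 (insert('h')): buffer="hlrrhrrhbzx" (len 11), cursors c1@5 c2@8, authorship ...11.22...
After op 3 (insert('q')): buffer="hlrrhqrrhqbzx" (len 13), cursors c1@6 c2@10, authorship ...111.222...
After op 4 (delete): buffer="hlrrhrrhbzx" (len 11), cursors c1@5 c2@8, authorship ...11.22...
After op 5 (delete): buffer="hlrrrrbzx" (len 9), cursors c1@4 c2@6, authorship ...1.2...
After op 6 (move_left): buffer="hlrrrrbzx" (len 9), cursors c1@3 c2@5, authorship ...1.2...
After op 7 (delete): buffer="hlrrbzx" (len 7), cursors c1@2 c2@3, authorship ..12...
After op 8 (add_cursor(5)): buffer="hlrrbzx" (len 7), cursors c1@2 c2@3 c3@5, authorship ..12...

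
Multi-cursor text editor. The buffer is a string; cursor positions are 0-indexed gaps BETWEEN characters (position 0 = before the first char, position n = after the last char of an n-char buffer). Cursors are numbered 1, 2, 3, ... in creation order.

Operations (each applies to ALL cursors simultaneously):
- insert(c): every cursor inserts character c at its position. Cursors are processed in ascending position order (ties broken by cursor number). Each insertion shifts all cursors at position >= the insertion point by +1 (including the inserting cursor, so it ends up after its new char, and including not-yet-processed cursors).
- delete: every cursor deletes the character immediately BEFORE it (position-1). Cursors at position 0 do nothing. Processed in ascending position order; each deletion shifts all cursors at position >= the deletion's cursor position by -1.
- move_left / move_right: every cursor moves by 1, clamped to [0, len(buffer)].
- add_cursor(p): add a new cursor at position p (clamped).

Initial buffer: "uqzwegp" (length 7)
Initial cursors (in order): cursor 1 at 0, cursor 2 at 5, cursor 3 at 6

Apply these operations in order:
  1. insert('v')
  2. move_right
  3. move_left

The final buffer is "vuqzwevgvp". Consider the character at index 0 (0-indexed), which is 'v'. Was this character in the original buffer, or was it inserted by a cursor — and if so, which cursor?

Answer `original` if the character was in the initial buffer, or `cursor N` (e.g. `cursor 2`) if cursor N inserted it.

After op 1 (insert('v')): buffer="vuqzwevgvp" (len 10), cursors c1@1 c2@7 c3@9, authorship 1.....2.3.
After op 2 (move_right): buffer="vuqzwevgvp" (len 10), cursors c1@2 c2@8 c3@10, authorship 1.....2.3.
After op 3 (move_left): buffer="vuqzwevgvp" (len 10), cursors c1@1 c2@7 c3@9, authorship 1.....2.3.
Authorship (.=original, N=cursor N): 1 . . . . . 2 . 3 .
Index 0: author = 1

Answer: cursor 1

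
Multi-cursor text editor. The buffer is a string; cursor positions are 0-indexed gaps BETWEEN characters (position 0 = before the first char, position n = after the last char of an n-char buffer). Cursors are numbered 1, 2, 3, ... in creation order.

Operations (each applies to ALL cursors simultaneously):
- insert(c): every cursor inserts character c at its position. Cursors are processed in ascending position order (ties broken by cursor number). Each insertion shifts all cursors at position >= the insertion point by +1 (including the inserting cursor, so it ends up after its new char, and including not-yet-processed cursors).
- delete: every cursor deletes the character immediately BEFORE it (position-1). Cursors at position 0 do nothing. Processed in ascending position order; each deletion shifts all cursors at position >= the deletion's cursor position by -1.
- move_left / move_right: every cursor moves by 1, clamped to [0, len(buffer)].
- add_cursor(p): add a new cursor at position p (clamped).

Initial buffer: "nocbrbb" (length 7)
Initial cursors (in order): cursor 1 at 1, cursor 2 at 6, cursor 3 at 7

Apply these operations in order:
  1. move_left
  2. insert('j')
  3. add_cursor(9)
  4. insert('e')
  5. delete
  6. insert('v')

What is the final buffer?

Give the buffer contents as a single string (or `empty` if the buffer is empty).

Answer: jvnocbrjvbjvvb

Derivation:
After op 1 (move_left): buffer="nocbrbb" (len 7), cursors c1@0 c2@5 c3@6, authorship .......
After op 2 (insert('j')): buffer="jnocbrjbjb" (len 10), cursors c1@1 c2@7 c3@9, authorship 1.....2.3.
After op 3 (add_cursor(9)): buffer="jnocbrjbjb" (len 10), cursors c1@1 c2@7 c3@9 c4@9, authorship 1.....2.3.
After op 4 (insert('e')): buffer="jenocbrjebjeeb" (len 14), cursors c1@2 c2@9 c3@13 c4@13, authorship 11.....22.334.
After op 5 (delete): buffer="jnocbrjbjb" (len 10), cursors c1@1 c2@7 c3@9 c4@9, authorship 1.....2.3.
After op 6 (insert('v')): buffer="jvnocbrjvbjvvb" (len 14), cursors c1@2 c2@9 c3@13 c4@13, authorship 11.....22.334.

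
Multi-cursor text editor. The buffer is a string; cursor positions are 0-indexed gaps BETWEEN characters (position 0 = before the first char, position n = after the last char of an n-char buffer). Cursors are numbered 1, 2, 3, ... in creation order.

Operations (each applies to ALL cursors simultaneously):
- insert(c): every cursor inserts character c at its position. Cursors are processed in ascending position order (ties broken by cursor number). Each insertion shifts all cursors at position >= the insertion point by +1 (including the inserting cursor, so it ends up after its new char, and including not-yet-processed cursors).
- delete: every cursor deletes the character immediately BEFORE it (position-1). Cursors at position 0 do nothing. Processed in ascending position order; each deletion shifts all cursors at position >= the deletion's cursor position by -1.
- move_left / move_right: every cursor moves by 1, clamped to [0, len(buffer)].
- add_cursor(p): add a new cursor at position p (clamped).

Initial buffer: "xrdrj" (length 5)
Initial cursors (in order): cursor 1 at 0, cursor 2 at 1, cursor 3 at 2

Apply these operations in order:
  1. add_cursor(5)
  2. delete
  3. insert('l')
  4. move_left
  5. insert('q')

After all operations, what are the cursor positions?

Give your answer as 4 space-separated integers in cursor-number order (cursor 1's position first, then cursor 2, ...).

Answer: 5 5 5 9

Derivation:
After op 1 (add_cursor(5)): buffer="xrdrj" (len 5), cursors c1@0 c2@1 c3@2 c4@5, authorship .....
After op 2 (delete): buffer="dr" (len 2), cursors c1@0 c2@0 c3@0 c4@2, authorship ..
After op 3 (insert('l')): buffer="llldrl" (len 6), cursors c1@3 c2@3 c3@3 c4@6, authorship 123..4
After op 4 (move_left): buffer="llldrl" (len 6), cursors c1@2 c2@2 c3@2 c4@5, authorship 123..4
After op 5 (insert('q')): buffer="llqqqldrql" (len 10), cursors c1@5 c2@5 c3@5 c4@9, authorship 121233..44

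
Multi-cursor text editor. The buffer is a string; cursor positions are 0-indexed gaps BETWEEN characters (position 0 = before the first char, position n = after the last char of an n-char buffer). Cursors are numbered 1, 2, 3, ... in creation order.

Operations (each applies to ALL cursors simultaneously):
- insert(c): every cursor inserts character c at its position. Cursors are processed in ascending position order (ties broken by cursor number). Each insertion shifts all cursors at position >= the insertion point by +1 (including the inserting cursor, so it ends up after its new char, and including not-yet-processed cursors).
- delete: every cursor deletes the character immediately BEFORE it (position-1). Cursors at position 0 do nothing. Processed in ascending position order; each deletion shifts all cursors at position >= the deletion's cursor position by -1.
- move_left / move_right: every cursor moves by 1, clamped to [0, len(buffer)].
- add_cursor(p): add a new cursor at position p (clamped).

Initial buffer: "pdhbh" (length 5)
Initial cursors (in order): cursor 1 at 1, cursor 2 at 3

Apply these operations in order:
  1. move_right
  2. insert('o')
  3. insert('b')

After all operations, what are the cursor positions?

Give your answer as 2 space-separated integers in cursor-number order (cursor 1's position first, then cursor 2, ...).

Answer: 4 8

Derivation:
After op 1 (move_right): buffer="pdhbh" (len 5), cursors c1@2 c2@4, authorship .....
After op 2 (insert('o')): buffer="pdohboh" (len 7), cursors c1@3 c2@6, authorship ..1..2.
After op 3 (insert('b')): buffer="pdobhbobh" (len 9), cursors c1@4 c2@8, authorship ..11..22.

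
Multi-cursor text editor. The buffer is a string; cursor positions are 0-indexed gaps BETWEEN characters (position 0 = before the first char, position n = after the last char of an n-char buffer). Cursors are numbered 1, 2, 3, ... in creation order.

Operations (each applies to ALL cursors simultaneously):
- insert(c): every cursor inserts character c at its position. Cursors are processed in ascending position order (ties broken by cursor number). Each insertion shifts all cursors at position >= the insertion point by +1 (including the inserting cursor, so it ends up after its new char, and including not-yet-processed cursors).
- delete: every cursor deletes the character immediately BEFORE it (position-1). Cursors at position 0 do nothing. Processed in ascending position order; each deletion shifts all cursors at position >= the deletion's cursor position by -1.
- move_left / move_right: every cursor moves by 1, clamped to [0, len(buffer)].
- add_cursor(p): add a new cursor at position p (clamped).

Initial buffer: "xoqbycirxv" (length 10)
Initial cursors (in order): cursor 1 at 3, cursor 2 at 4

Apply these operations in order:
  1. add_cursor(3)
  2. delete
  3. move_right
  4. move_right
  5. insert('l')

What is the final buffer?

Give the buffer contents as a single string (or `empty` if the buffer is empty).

Answer: xyclllirxv

Derivation:
After op 1 (add_cursor(3)): buffer="xoqbycirxv" (len 10), cursors c1@3 c3@3 c2@4, authorship ..........
After op 2 (delete): buffer="xycirxv" (len 7), cursors c1@1 c2@1 c3@1, authorship .......
After op 3 (move_right): buffer="xycirxv" (len 7), cursors c1@2 c2@2 c3@2, authorship .......
After op 4 (move_right): buffer="xycirxv" (len 7), cursors c1@3 c2@3 c3@3, authorship .......
After op 5 (insert('l')): buffer="xyclllirxv" (len 10), cursors c1@6 c2@6 c3@6, authorship ...123....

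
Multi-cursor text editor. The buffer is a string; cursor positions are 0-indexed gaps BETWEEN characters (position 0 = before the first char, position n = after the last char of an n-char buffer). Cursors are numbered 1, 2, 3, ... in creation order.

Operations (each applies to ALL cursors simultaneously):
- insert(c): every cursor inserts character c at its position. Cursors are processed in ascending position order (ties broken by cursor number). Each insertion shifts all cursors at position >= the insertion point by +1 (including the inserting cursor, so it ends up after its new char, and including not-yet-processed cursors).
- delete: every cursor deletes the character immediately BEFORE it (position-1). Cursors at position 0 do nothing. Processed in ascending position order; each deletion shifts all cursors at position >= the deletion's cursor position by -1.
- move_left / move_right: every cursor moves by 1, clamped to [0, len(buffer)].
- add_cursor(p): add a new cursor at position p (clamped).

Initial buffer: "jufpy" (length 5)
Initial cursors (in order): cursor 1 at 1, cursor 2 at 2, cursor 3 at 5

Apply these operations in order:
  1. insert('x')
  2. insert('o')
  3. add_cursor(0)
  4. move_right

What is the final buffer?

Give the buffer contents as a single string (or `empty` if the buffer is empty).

Answer: jxouxofpyxo

Derivation:
After op 1 (insert('x')): buffer="jxuxfpyx" (len 8), cursors c1@2 c2@4 c3@8, authorship .1.2...3
After op 2 (insert('o')): buffer="jxouxofpyxo" (len 11), cursors c1@3 c2@6 c3@11, authorship .11.22...33
After op 3 (add_cursor(0)): buffer="jxouxofpyxo" (len 11), cursors c4@0 c1@3 c2@6 c3@11, authorship .11.22...33
After op 4 (move_right): buffer="jxouxofpyxo" (len 11), cursors c4@1 c1@4 c2@7 c3@11, authorship .11.22...33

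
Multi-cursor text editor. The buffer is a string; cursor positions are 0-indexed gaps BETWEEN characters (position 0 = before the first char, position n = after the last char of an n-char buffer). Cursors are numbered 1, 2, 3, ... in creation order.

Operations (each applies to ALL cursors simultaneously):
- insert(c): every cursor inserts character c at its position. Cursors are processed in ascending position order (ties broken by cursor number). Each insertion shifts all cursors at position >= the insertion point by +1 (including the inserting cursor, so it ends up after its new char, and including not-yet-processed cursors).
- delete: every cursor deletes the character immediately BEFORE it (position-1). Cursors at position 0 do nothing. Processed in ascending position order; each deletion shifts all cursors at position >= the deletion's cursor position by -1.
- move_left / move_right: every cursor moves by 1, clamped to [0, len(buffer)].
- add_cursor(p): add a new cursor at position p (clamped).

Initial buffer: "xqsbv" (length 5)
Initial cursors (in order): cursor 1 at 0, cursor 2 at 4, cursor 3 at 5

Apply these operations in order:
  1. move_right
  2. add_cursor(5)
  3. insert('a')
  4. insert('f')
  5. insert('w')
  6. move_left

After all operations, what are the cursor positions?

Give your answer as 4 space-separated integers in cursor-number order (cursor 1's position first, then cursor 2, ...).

Answer: 3 16 16 16

Derivation:
After op 1 (move_right): buffer="xqsbv" (len 5), cursors c1@1 c2@5 c3@5, authorship .....
After op 2 (add_cursor(5)): buffer="xqsbv" (len 5), cursors c1@1 c2@5 c3@5 c4@5, authorship .....
After op 3 (insert('a')): buffer="xaqsbvaaa" (len 9), cursors c1@2 c2@9 c3@9 c4@9, authorship .1....234
After op 4 (insert('f')): buffer="xafqsbvaaafff" (len 13), cursors c1@3 c2@13 c3@13 c4@13, authorship .11....234234
After op 5 (insert('w')): buffer="xafwqsbvaaafffwww" (len 17), cursors c1@4 c2@17 c3@17 c4@17, authorship .111....234234234
After op 6 (move_left): buffer="xafwqsbvaaafffwww" (len 17), cursors c1@3 c2@16 c3@16 c4@16, authorship .111....234234234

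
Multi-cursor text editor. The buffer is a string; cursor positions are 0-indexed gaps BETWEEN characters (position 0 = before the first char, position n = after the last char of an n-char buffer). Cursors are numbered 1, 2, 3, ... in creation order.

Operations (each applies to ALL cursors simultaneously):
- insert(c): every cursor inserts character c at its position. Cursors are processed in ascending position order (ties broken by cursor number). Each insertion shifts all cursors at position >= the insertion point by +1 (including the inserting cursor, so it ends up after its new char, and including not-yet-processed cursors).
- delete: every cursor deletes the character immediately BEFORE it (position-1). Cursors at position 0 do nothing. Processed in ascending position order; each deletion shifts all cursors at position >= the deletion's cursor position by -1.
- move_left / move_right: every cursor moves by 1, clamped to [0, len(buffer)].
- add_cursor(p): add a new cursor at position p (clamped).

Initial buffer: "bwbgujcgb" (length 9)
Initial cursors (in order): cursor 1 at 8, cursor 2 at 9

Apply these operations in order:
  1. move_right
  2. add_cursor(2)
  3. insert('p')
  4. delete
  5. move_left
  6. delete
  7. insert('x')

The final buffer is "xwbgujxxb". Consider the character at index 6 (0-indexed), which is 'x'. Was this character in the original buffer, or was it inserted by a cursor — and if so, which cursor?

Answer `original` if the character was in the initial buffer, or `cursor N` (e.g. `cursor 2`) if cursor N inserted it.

After op 1 (move_right): buffer="bwbgujcgb" (len 9), cursors c1@9 c2@9, authorship .........
After op 2 (add_cursor(2)): buffer="bwbgujcgb" (len 9), cursors c3@2 c1@9 c2@9, authorship .........
After op 3 (insert('p')): buffer="bwpbgujcgbpp" (len 12), cursors c3@3 c1@12 c2@12, authorship ..3.......12
After op 4 (delete): buffer="bwbgujcgb" (len 9), cursors c3@2 c1@9 c2@9, authorship .........
After op 5 (move_left): buffer="bwbgujcgb" (len 9), cursors c3@1 c1@8 c2@8, authorship .........
After op 6 (delete): buffer="wbgujb" (len 6), cursors c3@0 c1@5 c2@5, authorship ......
After op 7 (insert('x')): buffer="xwbgujxxb" (len 9), cursors c3@1 c1@8 c2@8, authorship 3.....12.
Authorship (.=original, N=cursor N): 3 . . . . . 1 2 .
Index 6: author = 1

Answer: cursor 1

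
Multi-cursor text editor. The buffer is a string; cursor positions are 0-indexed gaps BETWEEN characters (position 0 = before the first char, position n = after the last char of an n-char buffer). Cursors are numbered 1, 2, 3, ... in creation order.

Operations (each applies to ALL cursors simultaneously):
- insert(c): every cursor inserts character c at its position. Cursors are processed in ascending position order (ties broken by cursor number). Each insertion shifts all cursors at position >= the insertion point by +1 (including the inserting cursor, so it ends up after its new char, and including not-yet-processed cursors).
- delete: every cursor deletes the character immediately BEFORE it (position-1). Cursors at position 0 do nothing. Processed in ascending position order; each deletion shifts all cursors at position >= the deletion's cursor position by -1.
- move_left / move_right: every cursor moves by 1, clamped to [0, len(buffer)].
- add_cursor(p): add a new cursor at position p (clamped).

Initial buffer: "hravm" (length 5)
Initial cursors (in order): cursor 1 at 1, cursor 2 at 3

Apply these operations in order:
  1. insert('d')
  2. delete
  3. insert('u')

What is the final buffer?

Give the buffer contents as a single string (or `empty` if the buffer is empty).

After op 1 (insert('d')): buffer="hdradvm" (len 7), cursors c1@2 c2@5, authorship .1..2..
After op 2 (delete): buffer="hravm" (len 5), cursors c1@1 c2@3, authorship .....
After op 3 (insert('u')): buffer="hurauvm" (len 7), cursors c1@2 c2@5, authorship .1..2..

Answer: hurauvm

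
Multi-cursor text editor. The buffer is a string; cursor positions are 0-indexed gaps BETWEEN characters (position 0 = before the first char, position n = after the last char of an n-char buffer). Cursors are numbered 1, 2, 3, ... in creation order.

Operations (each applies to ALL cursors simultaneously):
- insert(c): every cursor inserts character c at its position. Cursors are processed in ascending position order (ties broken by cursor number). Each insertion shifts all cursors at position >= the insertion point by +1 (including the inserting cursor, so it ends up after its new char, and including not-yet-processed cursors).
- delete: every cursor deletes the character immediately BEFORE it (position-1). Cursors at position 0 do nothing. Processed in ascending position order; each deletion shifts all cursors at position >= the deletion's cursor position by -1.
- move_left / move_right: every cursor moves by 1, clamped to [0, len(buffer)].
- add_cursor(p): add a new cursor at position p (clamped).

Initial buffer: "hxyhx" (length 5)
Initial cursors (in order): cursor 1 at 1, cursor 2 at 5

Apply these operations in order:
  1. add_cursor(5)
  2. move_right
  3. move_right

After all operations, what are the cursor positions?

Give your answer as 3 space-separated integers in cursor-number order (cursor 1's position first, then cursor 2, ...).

Answer: 3 5 5

Derivation:
After op 1 (add_cursor(5)): buffer="hxyhx" (len 5), cursors c1@1 c2@5 c3@5, authorship .....
After op 2 (move_right): buffer="hxyhx" (len 5), cursors c1@2 c2@5 c3@5, authorship .....
After op 3 (move_right): buffer="hxyhx" (len 5), cursors c1@3 c2@5 c3@5, authorship .....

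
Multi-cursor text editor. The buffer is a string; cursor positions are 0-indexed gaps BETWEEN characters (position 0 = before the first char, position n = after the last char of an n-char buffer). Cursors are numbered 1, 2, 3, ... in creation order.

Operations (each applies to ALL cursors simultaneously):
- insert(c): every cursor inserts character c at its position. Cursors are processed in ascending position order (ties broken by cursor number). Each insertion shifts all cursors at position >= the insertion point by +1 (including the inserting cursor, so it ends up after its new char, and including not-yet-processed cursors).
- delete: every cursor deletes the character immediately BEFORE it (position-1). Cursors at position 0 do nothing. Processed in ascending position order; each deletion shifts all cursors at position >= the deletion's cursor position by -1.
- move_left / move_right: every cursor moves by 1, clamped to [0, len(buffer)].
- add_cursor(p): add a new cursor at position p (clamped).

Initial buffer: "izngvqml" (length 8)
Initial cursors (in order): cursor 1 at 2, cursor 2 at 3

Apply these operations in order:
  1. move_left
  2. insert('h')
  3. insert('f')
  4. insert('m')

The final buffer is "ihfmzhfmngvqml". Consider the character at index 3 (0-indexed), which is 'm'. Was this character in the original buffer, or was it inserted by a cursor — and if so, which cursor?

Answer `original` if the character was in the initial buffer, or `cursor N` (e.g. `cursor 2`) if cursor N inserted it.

After op 1 (move_left): buffer="izngvqml" (len 8), cursors c1@1 c2@2, authorship ........
After op 2 (insert('h')): buffer="ihzhngvqml" (len 10), cursors c1@2 c2@4, authorship .1.2......
After op 3 (insert('f')): buffer="ihfzhfngvqml" (len 12), cursors c1@3 c2@6, authorship .11.22......
After op 4 (insert('m')): buffer="ihfmzhfmngvqml" (len 14), cursors c1@4 c2@8, authorship .111.222......
Authorship (.=original, N=cursor N): . 1 1 1 . 2 2 2 . . . . . .
Index 3: author = 1

Answer: cursor 1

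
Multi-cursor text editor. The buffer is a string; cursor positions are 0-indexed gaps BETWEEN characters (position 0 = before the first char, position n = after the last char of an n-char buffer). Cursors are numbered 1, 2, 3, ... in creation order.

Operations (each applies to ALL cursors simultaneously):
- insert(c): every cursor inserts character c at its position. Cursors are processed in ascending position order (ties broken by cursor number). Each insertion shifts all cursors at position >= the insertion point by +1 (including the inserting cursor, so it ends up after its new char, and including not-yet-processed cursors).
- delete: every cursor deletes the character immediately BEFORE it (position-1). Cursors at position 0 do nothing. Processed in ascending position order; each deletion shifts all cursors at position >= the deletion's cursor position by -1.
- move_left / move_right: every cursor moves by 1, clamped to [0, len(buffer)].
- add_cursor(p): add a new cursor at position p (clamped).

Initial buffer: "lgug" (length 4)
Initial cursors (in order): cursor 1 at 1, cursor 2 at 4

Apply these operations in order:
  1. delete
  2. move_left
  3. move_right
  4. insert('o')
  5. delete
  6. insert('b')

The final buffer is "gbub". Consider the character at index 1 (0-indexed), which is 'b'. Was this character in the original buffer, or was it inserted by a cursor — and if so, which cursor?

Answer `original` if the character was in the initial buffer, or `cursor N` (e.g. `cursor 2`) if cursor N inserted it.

Answer: cursor 1

Derivation:
After op 1 (delete): buffer="gu" (len 2), cursors c1@0 c2@2, authorship ..
After op 2 (move_left): buffer="gu" (len 2), cursors c1@0 c2@1, authorship ..
After op 3 (move_right): buffer="gu" (len 2), cursors c1@1 c2@2, authorship ..
After op 4 (insert('o')): buffer="gouo" (len 4), cursors c1@2 c2@4, authorship .1.2
After op 5 (delete): buffer="gu" (len 2), cursors c1@1 c2@2, authorship ..
After op 6 (insert('b')): buffer="gbub" (len 4), cursors c1@2 c2@4, authorship .1.2
Authorship (.=original, N=cursor N): . 1 . 2
Index 1: author = 1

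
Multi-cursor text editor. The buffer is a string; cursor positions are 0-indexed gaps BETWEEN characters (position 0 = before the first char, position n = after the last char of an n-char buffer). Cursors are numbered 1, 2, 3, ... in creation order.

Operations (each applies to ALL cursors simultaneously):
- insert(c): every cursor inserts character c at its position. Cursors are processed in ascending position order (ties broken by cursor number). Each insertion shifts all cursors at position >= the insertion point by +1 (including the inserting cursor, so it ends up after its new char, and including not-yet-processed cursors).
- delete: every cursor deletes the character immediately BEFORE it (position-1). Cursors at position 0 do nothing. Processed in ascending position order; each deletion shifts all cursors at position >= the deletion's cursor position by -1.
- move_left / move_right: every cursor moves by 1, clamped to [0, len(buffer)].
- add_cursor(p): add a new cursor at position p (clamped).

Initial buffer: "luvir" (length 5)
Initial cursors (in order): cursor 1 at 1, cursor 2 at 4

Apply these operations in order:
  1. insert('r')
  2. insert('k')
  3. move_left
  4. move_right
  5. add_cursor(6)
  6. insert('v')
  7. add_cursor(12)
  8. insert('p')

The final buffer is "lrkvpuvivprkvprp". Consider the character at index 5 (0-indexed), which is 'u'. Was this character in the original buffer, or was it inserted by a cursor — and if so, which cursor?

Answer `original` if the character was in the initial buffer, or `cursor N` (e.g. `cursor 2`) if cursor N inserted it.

After op 1 (insert('r')): buffer="lruvirr" (len 7), cursors c1@2 c2@6, authorship .1...2.
After op 2 (insert('k')): buffer="lrkuvirkr" (len 9), cursors c1@3 c2@8, authorship .11...22.
After op 3 (move_left): buffer="lrkuvirkr" (len 9), cursors c1@2 c2@7, authorship .11...22.
After op 4 (move_right): buffer="lrkuvirkr" (len 9), cursors c1@3 c2@8, authorship .11...22.
After op 5 (add_cursor(6)): buffer="lrkuvirkr" (len 9), cursors c1@3 c3@6 c2@8, authorship .11...22.
After op 6 (insert('v')): buffer="lrkvuvivrkvr" (len 12), cursors c1@4 c3@8 c2@11, authorship .111...3222.
After op 7 (add_cursor(12)): buffer="lrkvuvivrkvr" (len 12), cursors c1@4 c3@8 c2@11 c4@12, authorship .111...3222.
After op 8 (insert('p')): buffer="lrkvpuvivprkvprp" (len 16), cursors c1@5 c3@10 c2@14 c4@16, authorship .1111...332222.4
Authorship (.=original, N=cursor N): . 1 1 1 1 . . . 3 3 2 2 2 2 . 4
Index 5: author = original

Answer: original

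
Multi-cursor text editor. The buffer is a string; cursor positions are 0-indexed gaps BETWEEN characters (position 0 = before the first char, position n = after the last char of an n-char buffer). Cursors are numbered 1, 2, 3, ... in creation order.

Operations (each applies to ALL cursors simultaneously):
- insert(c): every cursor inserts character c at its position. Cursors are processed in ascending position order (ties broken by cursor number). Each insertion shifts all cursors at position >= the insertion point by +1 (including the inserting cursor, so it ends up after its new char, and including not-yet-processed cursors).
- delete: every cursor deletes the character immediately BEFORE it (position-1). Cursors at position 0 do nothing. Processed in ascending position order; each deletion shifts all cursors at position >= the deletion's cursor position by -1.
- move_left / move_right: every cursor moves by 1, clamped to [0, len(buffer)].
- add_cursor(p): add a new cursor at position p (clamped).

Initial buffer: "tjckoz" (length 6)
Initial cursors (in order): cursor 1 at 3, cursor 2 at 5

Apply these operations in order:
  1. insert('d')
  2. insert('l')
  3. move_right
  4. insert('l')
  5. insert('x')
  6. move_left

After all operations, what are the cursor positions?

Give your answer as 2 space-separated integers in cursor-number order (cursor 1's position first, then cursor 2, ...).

Answer: 7 13

Derivation:
After op 1 (insert('d')): buffer="tjcdkodz" (len 8), cursors c1@4 c2@7, authorship ...1..2.
After op 2 (insert('l')): buffer="tjcdlkodlz" (len 10), cursors c1@5 c2@9, authorship ...11..22.
After op 3 (move_right): buffer="tjcdlkodlz" (len 10), cursors c1@6 c2@10, authorship ...11..22.
After op 4 (insert('l')): buffer="tjcdlklodlzl" (len 12), cursors c1@7 c2@12, authorship ...11.1.22.2
After op 5 (insert('x')): buffer="tjcdlklxodlzlx" (len 14), cursors c1@8 c2@14, authorship ...11.11.22.22
After op 6 (move_left): buffer="tjcdlklxodlzlx" (len 14), cursors c1@7 c2@13, authorship ...11.11.22.22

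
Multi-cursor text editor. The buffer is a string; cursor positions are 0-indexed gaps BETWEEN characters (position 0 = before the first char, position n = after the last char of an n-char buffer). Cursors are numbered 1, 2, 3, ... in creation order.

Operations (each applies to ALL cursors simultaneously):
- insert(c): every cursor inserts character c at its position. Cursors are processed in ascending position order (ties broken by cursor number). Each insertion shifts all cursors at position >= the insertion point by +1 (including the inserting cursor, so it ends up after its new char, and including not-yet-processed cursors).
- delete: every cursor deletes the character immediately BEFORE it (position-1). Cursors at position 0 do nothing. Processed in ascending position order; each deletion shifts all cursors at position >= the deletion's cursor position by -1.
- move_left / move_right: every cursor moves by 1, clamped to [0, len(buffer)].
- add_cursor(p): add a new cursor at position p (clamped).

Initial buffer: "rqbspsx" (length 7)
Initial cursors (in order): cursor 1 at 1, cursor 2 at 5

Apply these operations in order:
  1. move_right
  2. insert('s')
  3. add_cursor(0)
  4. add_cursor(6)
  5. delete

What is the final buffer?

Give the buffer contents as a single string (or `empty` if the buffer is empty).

Answer: rqbssx

Derivation:
After op 1 (move_right): buffer="rqbspsx" (len 7), cursors c1@2 c2@6, authorship .......
After op 2 (insert('s')): buffer="rqsbspssx" (len 9), cursors c1@3 c2@8, authorship ..1....2.
After op 3 (add_cursor(0)): buffer="rqsbspssx" (len 9), cursors c3@0 c1@3 c2@8, authorship ..1....2.
After op 4 (add_cursor(6)): buffer="rqsbspssx" (len 9), cursors c3@0 c1@3 c4@6 c2@8, authorship ..1....2.
After op 5 (delete): buffer="rqbssx" (len 6), cursors c3@0 c1@2 c4@4 c2@5, authorship ......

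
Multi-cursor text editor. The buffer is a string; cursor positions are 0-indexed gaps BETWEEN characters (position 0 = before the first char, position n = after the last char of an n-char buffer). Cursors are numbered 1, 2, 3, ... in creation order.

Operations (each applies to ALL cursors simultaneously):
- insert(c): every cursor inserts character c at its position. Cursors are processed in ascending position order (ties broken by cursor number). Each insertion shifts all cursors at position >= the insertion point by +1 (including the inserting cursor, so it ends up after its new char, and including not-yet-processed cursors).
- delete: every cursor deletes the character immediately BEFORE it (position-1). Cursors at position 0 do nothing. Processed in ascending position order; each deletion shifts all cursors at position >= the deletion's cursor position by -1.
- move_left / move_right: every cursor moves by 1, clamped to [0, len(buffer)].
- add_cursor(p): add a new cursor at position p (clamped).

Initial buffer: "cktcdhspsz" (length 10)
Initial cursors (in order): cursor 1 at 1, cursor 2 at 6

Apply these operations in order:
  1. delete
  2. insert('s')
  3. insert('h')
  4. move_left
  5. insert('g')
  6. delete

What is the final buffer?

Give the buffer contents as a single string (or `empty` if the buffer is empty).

After op 1 (delete): buffer="ktcdspsz" (len 8), cursors c1@0 c2@4, authorship ........
After op 2 (insert('s')): buffer="sktcdsspsz" (len 10), cursors c1@1 c2@6, authorship 1....2....
After op 3 (insert('h')): buffer="shktcdshspsz" (len 12), cursors c1@2 c2@8, authorship 11....22....
After op 4 (move_left): buffer="shktcdshspsz" (len 12), cursors c1@1 c2@7, authorship 11....22....
After op 5 (insert('g')): buffer="sghktcdsghspsz" (len 14), cursors c1@2 c2@9, authorship 111....222....
After op 6 (delete): buffer="shktcdshspsz" (len 12), cursors c1@1 c2@7, authorship 11....22....

Answer: shktcdshspsz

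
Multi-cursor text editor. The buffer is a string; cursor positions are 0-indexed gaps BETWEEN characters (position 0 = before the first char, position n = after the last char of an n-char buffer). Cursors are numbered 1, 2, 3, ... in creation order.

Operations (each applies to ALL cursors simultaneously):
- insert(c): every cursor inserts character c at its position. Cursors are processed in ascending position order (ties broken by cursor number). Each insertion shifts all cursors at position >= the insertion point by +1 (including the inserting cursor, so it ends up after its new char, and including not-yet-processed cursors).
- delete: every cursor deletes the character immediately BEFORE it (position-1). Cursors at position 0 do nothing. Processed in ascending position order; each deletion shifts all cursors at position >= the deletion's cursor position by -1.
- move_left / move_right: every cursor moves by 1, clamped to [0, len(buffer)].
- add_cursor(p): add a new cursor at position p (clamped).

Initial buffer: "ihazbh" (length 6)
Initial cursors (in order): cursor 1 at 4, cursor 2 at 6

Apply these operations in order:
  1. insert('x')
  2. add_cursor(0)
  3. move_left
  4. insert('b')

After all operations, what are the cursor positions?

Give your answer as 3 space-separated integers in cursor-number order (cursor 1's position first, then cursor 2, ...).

After op 1 (insert('x')): buffer="ihazxbhx" (len 8), cursors c1@5 c2@8, authorship ....1..2
After op 2 (add_cursor(0)): buffer="ihazxbhx" (len 8), cursors c3@0 c1@5 c2@8, authorship ....1..2
After op 3 (move_left): buffer="ihazxbhx" (len 8), cursors c3@0 c1@4 c2@7, authorship ....1..2
After op 4 (insert('b')): buffer="bihazbxbhbx" (len 11), cursors c3@1 c1@6 c2@10, authorship 3....11..22

Answer: 6 10 1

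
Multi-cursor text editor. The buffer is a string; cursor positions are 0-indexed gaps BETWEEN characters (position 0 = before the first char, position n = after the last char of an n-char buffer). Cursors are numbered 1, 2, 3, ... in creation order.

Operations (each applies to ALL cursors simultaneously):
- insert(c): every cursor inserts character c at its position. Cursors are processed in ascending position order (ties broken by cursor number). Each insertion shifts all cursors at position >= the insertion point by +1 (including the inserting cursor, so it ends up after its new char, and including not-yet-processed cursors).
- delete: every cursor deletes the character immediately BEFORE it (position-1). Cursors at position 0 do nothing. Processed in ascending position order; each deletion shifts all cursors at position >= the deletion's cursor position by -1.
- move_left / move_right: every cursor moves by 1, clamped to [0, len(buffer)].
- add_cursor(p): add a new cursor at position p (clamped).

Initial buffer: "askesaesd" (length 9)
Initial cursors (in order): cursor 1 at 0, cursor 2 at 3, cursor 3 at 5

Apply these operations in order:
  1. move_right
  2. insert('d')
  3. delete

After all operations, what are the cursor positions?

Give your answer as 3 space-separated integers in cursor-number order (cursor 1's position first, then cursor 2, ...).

After op 1 (move_right): buffer="askesaesd" (len 9), cursors c1@1 c2@4 c3@6, authorship .........
After op 2 (insert('d')): buffer="adskedsadesd" (len 12), cursors c1@2 c2@6 c3@9, authorship .1...2..3...
After op 3 (delete): buffer="askesaesd" (len 9), cursors c1@1 c2@4 c3@6, authorship .........

Answer: 1 4 6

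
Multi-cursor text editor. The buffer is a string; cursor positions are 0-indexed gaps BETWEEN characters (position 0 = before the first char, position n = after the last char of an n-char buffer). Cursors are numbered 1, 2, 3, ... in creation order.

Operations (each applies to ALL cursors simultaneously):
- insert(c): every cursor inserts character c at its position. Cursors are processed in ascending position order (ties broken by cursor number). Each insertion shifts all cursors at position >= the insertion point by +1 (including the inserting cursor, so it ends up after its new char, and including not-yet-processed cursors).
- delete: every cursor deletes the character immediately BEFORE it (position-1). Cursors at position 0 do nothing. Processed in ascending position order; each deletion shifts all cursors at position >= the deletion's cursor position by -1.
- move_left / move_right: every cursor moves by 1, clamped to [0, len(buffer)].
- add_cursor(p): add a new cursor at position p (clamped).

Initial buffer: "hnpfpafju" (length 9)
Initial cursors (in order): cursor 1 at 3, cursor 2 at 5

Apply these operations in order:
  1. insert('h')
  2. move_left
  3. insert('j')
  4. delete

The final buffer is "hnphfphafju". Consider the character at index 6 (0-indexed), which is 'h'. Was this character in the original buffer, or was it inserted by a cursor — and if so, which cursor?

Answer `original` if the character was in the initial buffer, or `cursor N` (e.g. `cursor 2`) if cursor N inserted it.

Answer: cursor 2

Derivation:
After op 1 (insert('h')): buffer="hnphfphafju" (len 11), cursors c1@4 c2@7, authorship ...1..2....
After op 2 (move_left): buffer="hnphfphafju" (len 11), cursors c1@3 c2@6, authorship ...1..2....
After op 3 (insert('j')): buffer="hnpjhfpjhafju" (len 13), cursors c1@4 c2@8, authorship ...11..22....
After op 4 (delete): buffer="hnphfphafju" (len 11), cursors c1@3 c2@6, authorship ...1..2....
Authorship (.=original, N=cursor N): . . . 1 . . 2 . . . .
Index 6: author = 2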